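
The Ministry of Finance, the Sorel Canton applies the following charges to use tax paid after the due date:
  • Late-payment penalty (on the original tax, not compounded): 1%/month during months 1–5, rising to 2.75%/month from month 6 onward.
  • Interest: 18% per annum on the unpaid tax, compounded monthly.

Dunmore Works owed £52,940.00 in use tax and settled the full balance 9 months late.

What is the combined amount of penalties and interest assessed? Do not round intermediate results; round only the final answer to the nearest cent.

Penalty, months 1–5: 5 × 1% × £52,940.00 = £2,647.00
Penalty, months 6–9: 4 × 2.75% × £52,940.00 = £5,823.40
Interest (18%/yr ÷ 12 = 1.5%/month): £52,940.00 × ((1 + 0.015)^9 − 1) = £7,591.0653…
Penalties + interest = £8,470.4000 + £7,591.0653… = £16,061.47

£16,061.47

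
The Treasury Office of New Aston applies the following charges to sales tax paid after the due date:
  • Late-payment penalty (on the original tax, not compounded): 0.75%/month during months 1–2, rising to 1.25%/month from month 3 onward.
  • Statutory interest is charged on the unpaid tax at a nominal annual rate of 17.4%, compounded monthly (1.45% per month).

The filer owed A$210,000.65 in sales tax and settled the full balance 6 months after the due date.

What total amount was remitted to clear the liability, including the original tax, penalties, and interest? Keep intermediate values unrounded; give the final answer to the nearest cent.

Penalty, months 1–2: 2 × 0.75% × A$210,000.65 = A$3,150.01…
Penalty, months 3–6: 4 × 1.25% × A$210,000.65 = A$10,500.03…
Interest: A$210,000.65 × ((1 + 0.0145)^6 − 1) = A$210,000.65 × 0.0902154… = A$18,945.2904…
Total = A$210,000.65 + A$13,650.0423… + A$18,945.2904… = A$242,595.98

A$242,595.98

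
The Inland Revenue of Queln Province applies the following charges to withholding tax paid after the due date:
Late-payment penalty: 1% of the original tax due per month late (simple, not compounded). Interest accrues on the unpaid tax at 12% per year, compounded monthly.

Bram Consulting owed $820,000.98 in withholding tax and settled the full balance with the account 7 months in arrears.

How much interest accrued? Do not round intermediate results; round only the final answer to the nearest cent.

$59,151.06

Interest (12%/yr ÷ 12 = 1%/month): $820,000.98 × ((1 + 0.01)^7 − 1) = $59,151.0594…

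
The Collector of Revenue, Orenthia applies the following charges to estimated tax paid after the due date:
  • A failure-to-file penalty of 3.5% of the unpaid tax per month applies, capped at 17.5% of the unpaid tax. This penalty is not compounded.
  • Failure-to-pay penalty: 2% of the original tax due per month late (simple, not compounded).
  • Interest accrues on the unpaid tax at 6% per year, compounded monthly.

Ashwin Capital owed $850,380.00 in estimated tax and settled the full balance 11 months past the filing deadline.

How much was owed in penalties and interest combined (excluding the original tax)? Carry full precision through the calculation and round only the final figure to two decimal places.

Failure-to-file: 11 × 3.5% × $850,380.00 = $327,396.30, capped at 17.5% × $850,380.00 = $148,816.50
Failure-to-pay penalty = 2% × $850,380.00 × 11 mo = $187,083.60
Interest (6%/yr ÷ 12 = 0.5%/month): $850,380.00 × ((1 + 0.005)^11 − 1) = $47,957.8882…
Penalties + interest = $335,900.1000 + $47,957.8882… = $383,857.99

$383,857.99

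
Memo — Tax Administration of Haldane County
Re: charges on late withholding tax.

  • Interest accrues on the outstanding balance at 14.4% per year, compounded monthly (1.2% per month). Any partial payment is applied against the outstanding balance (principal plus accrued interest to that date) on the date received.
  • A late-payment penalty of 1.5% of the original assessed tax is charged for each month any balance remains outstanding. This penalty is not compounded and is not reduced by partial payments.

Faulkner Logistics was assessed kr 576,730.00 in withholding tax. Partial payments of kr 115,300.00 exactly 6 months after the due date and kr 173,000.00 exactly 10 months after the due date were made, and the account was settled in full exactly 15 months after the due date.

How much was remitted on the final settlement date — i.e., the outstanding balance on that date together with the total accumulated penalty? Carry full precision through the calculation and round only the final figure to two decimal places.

kr 507,496.74

Balance at month 6: kr 576,730.0000 × (1 + 0.012)^6 = kr 619,520.4088…
After kr 115,300.00 payment: kr 619,520.4088… − kr 115,300.00 = kr 504,220.4088…
Balance at month 10: kr 504,220.4088… × (1 + 0.012)^4 = kr 528,862.1305…
After kr 173,000.00 payment: kr 528,862.1305… − kr 173,000.00 = kr 355,862.1305…
Balance at month 15: kr 355,862.1305… × (1 + 0.012)^5 = kr 377,732.4861…
Penalty: 15 × 1.5% × kr 576,730.00 = kr 129,764.25
Final settlement = outstanding balance + penalty = kr 377,732.4861… + kr 129,764.25 = kr 507,496.74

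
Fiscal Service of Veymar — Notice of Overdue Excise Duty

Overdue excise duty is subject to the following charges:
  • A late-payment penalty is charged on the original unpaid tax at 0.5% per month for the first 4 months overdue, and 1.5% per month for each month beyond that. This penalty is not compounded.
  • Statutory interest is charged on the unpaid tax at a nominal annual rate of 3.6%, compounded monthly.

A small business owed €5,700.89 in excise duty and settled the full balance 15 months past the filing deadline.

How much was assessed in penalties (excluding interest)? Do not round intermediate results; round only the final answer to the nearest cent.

Penalty, months 1–4: 4 × 0.5% × €5,700.89 = €114.02…
Penalty, months 5–15: 11 × 1.5% × €5,700.89 = €940.65…
Total penalty = €114.02… + €940.65… = €1,054.66

€1,054.66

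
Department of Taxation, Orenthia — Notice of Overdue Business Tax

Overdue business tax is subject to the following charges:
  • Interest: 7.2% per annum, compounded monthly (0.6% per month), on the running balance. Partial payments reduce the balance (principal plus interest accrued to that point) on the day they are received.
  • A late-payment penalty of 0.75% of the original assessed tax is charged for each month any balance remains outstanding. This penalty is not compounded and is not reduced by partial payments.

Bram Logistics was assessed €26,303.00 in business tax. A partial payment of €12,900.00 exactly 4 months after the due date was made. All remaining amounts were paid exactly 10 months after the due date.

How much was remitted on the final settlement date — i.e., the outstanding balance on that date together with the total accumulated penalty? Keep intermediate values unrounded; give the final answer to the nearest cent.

€16,525.78

Balance at month 4: €26,303.0000 × (1 + 0.006)^4 = €26,939.9762…
After €12,900.00 payment: €26,939.9762… − €12,900.00 = €14,039.9762…
Balance at month 10: €14,039.9762… × (1 + 0.006)^6 = €14,553.0579…
Penalty: 10 × 0.75% × €26,303.00 = €1,972.73…
Final settlement = outstanding balance + penalty = €14,553.0579… + €1,972.73… = €16,525.78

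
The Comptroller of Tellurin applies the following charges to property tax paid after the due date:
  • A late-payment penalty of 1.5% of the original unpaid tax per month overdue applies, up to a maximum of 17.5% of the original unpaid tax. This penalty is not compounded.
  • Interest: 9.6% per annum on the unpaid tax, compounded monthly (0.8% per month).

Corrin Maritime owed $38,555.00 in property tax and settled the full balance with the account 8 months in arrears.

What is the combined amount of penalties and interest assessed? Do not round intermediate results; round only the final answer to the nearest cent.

Penalty: 8 × 1.5% × $38,555.00 = $4,626.60 (below the 17.5% cap of $6,747.13…)
Interest: $38,555.00 × ((1 + 0.008)^8 − 1) = $38,555.00 × 0.0658210… = $2,537.7271…
Penalties + interest = $4,626.6000 + $2,537.7271… = $7,164.33

$7,164.33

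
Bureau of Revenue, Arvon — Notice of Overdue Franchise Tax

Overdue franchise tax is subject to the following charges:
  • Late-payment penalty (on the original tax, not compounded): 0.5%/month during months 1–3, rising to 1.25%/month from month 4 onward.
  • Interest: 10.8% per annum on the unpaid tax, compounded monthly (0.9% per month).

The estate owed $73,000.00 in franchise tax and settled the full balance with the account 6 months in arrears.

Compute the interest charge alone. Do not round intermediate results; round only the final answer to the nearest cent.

$4,031.77

Interest: $73,000.00 × ((1 + 0.009)^6 − 1) = $73,000.00 × 0.0552297… = $4,031.7666…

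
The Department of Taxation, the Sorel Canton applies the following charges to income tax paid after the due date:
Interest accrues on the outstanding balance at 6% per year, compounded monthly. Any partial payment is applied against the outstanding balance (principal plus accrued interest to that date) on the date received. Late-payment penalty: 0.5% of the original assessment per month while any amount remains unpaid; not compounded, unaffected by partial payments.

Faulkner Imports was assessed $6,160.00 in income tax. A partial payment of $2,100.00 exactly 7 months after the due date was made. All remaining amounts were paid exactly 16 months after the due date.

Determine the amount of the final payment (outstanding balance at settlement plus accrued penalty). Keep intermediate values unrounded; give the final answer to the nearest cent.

Monthly rate = 6% ÷ 12 = 0.5%
Balance at month 7: $6,160.0000 × (1 + 0.005)^7 = $6,378.8611…
After $2,100.00 payment: $6,378.8611… − $2,100.00 = $4,278.8611…
Balance at month 16: $4,278.8611… × (1 + 0.005)^9 = $4,475.3061…
Penalty: 16 × 0.5% × $6,160.00 = $492.80
Final settlement = outstanding balance + penalty = $4,475.3061… + $492.80 = $4,968.11

$4,968.11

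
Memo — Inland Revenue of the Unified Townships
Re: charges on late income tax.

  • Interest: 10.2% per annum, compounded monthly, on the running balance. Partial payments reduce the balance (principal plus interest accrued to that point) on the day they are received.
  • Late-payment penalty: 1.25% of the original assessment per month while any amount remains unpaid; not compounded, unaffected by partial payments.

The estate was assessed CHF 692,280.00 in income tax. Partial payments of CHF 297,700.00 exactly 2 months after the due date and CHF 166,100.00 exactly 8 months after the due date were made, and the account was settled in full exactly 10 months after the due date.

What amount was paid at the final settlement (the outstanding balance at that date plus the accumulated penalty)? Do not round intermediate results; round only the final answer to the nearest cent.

CHF 352,469.46

Monthly rate = 10.2% ÷ 12 = 0.85%
Balance at month 2: CHF 692,280.0000 × (1 + 0.0085)^2 = CHF 704,098.7772…
After CHF 297,700.00 payment: CHF 704,098.7772… − CHF 297,700.00 = CHF 406,398.7772…
Balance at month 8: CHF 406,398.7772… × (1 + 0.0085)^6 = CHF 427,570.5731…
After CHF 166,100.00 payment: CHF 427,570.5731… − CHF 166,100.00 = CHF 261,470.5731…
Balance at month 10: CHF 261,470.5731… × (1 + 0.0085)^2 = CHF 265,934.4641…
Penalty: 10 × 1.25% × CHF 692,280.00 = CHF 86,535.00
Final settlement = outstanding balance + penalty = CHF 265,934.4641… + CHF 86,535.00 = CHF 352,469.46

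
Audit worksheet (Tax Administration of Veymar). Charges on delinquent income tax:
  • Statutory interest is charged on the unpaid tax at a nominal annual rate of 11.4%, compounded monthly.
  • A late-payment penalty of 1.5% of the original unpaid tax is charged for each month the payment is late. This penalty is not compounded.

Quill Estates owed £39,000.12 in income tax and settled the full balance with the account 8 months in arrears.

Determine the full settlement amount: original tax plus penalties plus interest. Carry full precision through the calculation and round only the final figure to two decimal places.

Late-payment penalty = 1.5% × £39,000.12 × 8 mo = £4,680.01…
Interest (11.4%/yr ÷ 12 = 0.95%/month): £39,000.12 × ((1 + 0.0095)^8 − 1) = £3,064.4573…
Total = £39,000.12 + £4,680.0144 + £3,064.4573… = £46,744.59

£46,744.59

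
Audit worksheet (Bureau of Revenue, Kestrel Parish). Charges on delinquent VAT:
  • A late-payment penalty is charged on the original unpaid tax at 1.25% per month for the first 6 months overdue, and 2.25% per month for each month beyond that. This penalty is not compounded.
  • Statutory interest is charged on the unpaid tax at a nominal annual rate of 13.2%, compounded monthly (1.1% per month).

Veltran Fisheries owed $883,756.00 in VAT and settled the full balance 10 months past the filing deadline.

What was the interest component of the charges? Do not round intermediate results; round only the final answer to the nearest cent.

Interest: $883,756.00 × ((1 + 0.011)^10 − 1) = $883,756.00 × 0.1156078… = $102,169.1183…

$102,169.12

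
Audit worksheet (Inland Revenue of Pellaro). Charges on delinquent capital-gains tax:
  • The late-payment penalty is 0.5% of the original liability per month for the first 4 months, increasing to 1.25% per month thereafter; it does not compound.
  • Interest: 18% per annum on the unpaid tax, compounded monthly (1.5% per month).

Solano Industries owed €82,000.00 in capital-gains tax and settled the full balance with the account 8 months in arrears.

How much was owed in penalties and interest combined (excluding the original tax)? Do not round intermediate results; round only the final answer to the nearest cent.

Penalty, months 1–4: 4 × 0.5% × €82,000.00 = €1,640.00
Penalty, months 5–8: 4 × 1.25% × €82,000.00 = €4,100.00
Interest: €82,000.00 × ((1 + 0.015)^8 − 1) = €82,000.00 × 0.1264926… = €10,372.3921…
Penalties + interest = €5,740.0000 + €10,372.3921… = €16,112.39

€16,112.39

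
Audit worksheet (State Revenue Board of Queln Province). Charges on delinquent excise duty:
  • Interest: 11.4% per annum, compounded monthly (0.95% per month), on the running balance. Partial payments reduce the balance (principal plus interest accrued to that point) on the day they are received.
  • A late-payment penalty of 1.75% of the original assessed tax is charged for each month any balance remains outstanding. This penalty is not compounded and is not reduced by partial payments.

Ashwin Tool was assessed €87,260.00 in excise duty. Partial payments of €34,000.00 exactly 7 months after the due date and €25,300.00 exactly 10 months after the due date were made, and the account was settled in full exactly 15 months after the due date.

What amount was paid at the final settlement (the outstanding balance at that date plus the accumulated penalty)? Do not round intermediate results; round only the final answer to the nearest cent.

€60,265.86

Balance at month 7: €87,260.0000 × (1 + 0.0095)^7 = €93,230.8130…
After €34,000.00 payment: €93,230.8130… − €34,000.00 = €59,230.8130…
Balance at month 10: €59,230.8130… × (1 + 0.0095)^3 = €60,934.9787…
After €25,300.00 payment: €60,934.9787… − €25,300.00 = €35,634.9787…
Balance at month 15: €35,634.9787… × (1 + 0.0095)^5 = €37,360.1078…
Penalty: 15 × 1.75% × €87,260.00 = €22,905.75
Final settlement = outstanding balance + penalty = €37,360.1078… + €22,905.75 = €60,265.86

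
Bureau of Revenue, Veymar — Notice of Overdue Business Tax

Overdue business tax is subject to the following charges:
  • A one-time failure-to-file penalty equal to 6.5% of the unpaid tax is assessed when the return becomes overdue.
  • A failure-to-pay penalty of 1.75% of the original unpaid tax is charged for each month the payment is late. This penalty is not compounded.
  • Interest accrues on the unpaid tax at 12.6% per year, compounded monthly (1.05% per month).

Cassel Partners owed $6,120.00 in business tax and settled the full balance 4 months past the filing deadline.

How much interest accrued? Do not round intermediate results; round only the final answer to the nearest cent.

Interest: $6,120.00 × ((1 + 0.0105)^4 − 1) = $6,120.00 × 0.0426661… = $261.1168…

$261.12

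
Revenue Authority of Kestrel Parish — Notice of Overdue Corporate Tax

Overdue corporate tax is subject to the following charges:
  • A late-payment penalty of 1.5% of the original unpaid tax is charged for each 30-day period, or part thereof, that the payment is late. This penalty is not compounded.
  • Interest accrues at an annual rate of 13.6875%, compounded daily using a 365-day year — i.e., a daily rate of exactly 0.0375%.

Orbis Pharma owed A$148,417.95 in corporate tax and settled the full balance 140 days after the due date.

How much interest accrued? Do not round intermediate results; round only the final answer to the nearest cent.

A$7,998.57

Interest: A$148,417.95 × ((1 + 0.000375)^140 − 1) = A$148,417.95 × 0.05389219… = A$7,998.5684…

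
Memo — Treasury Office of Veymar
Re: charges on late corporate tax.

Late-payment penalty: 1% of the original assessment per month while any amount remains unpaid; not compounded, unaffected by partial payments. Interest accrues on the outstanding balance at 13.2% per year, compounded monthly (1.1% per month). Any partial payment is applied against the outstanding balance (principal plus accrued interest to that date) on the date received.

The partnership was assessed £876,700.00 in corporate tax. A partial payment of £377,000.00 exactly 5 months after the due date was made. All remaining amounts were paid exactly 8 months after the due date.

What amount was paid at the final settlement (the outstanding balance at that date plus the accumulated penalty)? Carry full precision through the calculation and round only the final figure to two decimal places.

Balance at month 5: £876,700.0000 × (1 + 0.011)^5 = £925,991.0402…
After £377,000.00 payment: £925,991.0402… − £377,000.00 = £548,991.0402…
Balance at month 8: £548,991.0402… × (1 + 0.011)^3 = £567,307.7590…
Penalty: 8 × 1% × £876,700.00 = £70,136.00
Final settlement = outstanding balance + penalty = £567,307.7590… + £70,136.00 = £637,443.76

£637,443.76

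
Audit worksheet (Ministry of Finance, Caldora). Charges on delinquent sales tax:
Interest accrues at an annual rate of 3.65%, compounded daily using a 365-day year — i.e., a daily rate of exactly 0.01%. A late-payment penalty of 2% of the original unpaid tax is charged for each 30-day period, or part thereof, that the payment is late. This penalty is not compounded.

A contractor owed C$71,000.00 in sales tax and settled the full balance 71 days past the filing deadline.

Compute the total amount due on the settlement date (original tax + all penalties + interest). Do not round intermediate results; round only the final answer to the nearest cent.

Penalty periods: ⌈71/30⌉ = 3; penalty = 3 × 2% × C$71,000.00 = C$4,260.00
Interest: C$71,000.00 × ((1 + 0.0001)^71 − 1) = C$71,000.00 × 0.00712491… = C$505.8684…
Total = C$71,000.00 + C$4,260.0000 + C$505.8684… = C$75,765.87

C$75,765.87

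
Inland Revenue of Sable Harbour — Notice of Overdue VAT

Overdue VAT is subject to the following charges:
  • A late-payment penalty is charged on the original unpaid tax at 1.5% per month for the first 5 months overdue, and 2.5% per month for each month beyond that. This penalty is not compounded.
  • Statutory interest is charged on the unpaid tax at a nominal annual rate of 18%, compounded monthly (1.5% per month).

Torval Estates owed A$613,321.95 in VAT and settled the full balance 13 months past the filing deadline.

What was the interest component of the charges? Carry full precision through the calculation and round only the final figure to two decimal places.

A$130,976.40

Interest: A$613,321.95 × ((1 + 0.015)^13 − 1) = A$613,321.95 × 0.2135524… = A$130,976.4014…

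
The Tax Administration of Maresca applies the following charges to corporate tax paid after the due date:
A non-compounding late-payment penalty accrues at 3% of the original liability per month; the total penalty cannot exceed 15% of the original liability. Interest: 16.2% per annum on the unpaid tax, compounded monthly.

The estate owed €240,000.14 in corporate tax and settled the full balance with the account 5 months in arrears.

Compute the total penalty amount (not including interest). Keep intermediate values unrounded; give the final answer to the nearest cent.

€36,000.02

Penalty (uncapped): 5 × 3% × €240,000.14 = €36,000.02…; cap = 15% × €240,000.14 = €36,000.02… → penalty = €36,000.02…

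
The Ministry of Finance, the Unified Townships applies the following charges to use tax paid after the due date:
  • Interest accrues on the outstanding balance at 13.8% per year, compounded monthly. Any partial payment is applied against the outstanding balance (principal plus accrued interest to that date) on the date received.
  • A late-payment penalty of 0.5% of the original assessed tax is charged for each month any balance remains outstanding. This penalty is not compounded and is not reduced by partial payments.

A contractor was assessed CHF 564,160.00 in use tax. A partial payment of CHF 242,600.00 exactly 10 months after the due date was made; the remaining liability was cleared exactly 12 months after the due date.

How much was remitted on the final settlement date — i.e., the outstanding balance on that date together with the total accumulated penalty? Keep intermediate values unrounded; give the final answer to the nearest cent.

Monthly rate = 13.8% ÷ 12 = 1.15%
Balance at month 10: CHF 564,160.0000 × (1 + 0.0115)^10 = CHF 632,500.9202…
After CHF 242,600.00 payment: CHF 632,500.9202… − CHF 242,600.00 = CHF 389,900.9202…
Balance at month 12: CHF 389,900.9202… × (1 + 0.0115)^2 = CHF 398,920.2058…
Penalty: 12 × 0.5% × CHF 564,160.00 = CHF 33,849.60
Final settlement = outstanding balance + penalty = CHF 398,920.2058… + CHF 33,849.60 = CHF 432,769.81

CHF 432,769.81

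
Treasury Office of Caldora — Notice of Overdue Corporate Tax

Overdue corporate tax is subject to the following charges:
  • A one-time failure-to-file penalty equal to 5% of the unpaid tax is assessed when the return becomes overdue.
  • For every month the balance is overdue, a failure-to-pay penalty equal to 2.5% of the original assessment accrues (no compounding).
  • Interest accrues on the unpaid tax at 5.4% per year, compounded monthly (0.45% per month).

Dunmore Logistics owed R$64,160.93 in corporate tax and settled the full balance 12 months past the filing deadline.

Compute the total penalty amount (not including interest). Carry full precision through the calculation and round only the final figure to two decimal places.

R$22,456.33

Failure-to-file penalty: 5% × R$64,160.93 = R$3,208.05…
Failure-to-pay penalty: 12 × 2.5% × R$64,160.93 = R$19,248.28…
Total penalty = R$3,208.05… + R$19,248.28… = R$22,456.33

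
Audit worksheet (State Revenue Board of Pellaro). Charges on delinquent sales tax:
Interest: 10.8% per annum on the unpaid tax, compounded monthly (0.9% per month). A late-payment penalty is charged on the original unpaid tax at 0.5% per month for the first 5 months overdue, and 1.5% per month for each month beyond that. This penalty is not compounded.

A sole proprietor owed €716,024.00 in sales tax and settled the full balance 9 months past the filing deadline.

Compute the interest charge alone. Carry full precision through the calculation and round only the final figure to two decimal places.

€60,130.31

Interest: €716,024.00 × ((1 + 0.009)^9 − 1) = €716,024.00 × 0.0839781… = €60,130.3137…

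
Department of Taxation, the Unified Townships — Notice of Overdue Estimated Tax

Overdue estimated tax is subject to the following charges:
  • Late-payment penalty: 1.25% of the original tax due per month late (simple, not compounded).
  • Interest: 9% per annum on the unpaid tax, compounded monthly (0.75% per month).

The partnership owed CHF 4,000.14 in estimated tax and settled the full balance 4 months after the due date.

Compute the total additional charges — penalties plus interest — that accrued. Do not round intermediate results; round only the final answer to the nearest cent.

Late-payment penalty = 1.25% × CHF 4,000.14 × 4 mo = CHF 200.01…
Interest: CHF 4,000.14 × ((1 + 0.0075)^4 − 1) = CHF 4,000.14 × 0.0303392… = CHF 121.3610…
Penalties + interest = CHF 200.0070 + CHF 121.3610… = CHF 321.37

CHF 321.37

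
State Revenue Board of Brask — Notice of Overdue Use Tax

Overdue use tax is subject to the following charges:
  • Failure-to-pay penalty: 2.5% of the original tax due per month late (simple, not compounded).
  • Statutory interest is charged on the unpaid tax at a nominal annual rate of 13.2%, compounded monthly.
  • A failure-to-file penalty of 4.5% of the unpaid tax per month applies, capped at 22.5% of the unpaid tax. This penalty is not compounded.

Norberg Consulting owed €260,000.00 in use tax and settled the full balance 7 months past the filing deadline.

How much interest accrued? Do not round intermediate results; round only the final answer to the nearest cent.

€20,692.91

Interest (13.2%/yr ÷ 12 = 1.1%/month): €260,000.00 × ((1 + 0.011)^7 − 1) = €20,692.9062…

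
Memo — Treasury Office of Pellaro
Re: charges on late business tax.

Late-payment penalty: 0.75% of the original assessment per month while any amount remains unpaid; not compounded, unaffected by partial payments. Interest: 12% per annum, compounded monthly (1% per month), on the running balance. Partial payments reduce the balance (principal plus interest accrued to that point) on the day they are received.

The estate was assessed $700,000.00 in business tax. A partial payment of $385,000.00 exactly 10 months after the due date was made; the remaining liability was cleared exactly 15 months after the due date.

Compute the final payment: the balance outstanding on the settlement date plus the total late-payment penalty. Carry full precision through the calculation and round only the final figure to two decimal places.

Balance at month 10: $700,000.0000 × (1 + 0.01)^10 = $773,235.4878…
After $385,000.00 payment: $773,235.4878… − $385,000.00 = $388,235.4878…
Balance at month 15: $388,235.4878… × (1 + 0.01)^5 = $408,039.3995…
Penalty: 15 × 0.75% × $700,000.00 = $78,750.00
Final settlement = outstanding balance + penalty = $408,039.3995… + $78,750.00 = $486,789.40

$486,789.40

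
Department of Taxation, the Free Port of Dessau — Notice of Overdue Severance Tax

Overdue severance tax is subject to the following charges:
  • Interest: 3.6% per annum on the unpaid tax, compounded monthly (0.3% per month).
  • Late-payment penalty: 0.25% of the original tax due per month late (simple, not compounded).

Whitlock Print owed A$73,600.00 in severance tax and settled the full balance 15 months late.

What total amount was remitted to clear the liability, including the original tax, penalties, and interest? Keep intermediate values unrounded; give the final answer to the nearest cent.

Late-payment penalty: 15 × 0.25% × A$73,600.00 = A$2,760.00
Interest: A$73,600.00 × ((1 + 0.003)^15 − 1) = A$73,600.00 × 0.0459574… = A$3,382.4644…
Total = A$73,600.00 + A$2,760.0000 + A$3,382.4644… = A$79,742.46

A$79,742.46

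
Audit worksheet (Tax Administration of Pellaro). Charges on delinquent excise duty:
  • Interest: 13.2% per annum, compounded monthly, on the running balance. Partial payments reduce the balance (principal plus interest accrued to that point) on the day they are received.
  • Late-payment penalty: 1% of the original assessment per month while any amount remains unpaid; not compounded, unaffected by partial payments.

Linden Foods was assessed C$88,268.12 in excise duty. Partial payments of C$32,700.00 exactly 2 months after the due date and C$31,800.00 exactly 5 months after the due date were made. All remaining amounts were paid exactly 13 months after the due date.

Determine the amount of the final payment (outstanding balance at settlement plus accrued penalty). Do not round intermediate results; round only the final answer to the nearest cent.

C$41,642.73

Monthly rate = 13.2% ÷ 12 = 1.1%
Balance at month 2: C$88,268.1200 × (1 + 0.011)^2 = C$90,220.6991…
After C$32,700.00 payment: C$90,220.6991… − C$32,700.00 = C$57,520.6991…
Balance at month 5: C$57,520.6991… × (1 + 0.011)^3 = C$59,439.8387…
After C$31,800.00 payment: C$59,439.8387… − C$31,800.00 = C$27,639.8387…
Balance at month 13: C$27,639.8387… × (1 + 0.011)^8 = C$30,167.8770…
Penalty: 13 × 1% × C$88,268.12 = C$11,474.86…
Final settlement = outstanding balance + penalty = C$30,167.8770… + C$11,474.86… = C$41,642.73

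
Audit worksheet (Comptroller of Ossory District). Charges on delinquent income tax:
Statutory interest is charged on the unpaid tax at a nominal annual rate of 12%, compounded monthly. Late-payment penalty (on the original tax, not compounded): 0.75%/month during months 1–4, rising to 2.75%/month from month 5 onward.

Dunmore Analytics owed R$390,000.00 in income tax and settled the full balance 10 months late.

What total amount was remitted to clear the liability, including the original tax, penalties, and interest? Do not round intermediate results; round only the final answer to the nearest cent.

R$506,852.63

Penalty, months 1–4: 4 × 0.75% × R$390,000.00 = R$11,700.00
Penalty, months 5–10: 6 × 2.75% × R$390,000.00 = R$64,350.00
Interest (12%/yr ÷ 12 = 1%/month): R$390,000.00 × ((1 + 0.01)^10 − 1) = R$40,802.6289…
Total = R$390,000.00 + R$76,050.0000 + R$40,802.6289… = R$506,852.63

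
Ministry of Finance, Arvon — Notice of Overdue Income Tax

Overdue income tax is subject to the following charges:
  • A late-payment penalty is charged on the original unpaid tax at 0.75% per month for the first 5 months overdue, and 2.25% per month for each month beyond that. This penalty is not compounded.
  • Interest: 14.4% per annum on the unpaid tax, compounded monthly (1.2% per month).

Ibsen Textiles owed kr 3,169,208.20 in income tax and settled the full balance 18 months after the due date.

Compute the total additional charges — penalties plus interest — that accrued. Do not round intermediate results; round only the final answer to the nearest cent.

Penalty, months 1–5: 5 × 0.75% × kr 3,169,208.20 = kr 118,845.31…
Penalty, months 6–18: 13 × 2.25% × kr 3,169,208.20 = kr 926,993.40…
Interest: kr 3,169,208.20 × ((1 + 0.012)^18 − 1) = kr 3,169,208.20 × 0.2395077… = kr 759,049.7311…
Penalties + interest = kr 1,045,838.7060 + kr 759,049.7311… = kr 1,804,888.44

kr 1,804,888.44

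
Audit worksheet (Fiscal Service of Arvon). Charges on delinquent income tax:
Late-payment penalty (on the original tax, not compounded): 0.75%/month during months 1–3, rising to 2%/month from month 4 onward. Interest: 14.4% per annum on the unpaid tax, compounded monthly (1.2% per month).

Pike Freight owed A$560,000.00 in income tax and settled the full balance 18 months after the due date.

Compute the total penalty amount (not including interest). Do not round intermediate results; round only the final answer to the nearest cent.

A$180,600.00

Penalty, months 1–3: 3 × 0.75% × A$560,000.00 = A$12,600.00
Penalty, months 4–18: 15 × 2% × A$560,000.00 = A$168,000.00
Total penalty = A$12,600.00 + A$168,000.00 = A$180,600.00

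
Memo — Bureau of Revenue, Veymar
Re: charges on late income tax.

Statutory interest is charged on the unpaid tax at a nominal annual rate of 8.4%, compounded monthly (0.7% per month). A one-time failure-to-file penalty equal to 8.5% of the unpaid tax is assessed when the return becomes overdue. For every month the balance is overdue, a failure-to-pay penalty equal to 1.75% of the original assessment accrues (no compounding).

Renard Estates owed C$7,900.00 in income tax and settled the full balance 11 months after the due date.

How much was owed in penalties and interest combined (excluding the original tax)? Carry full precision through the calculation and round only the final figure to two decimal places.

Failure-to-file penalty: 8.5% × C$7,900.00 = C$671.50
Failure-to-pay penalty = 1.75% × C$7,900.00 × 11 mo = C$1,520.75
Interest: C$7,900.00 × ((1 + 0.007)^11 − 1) = C$7,900.00 × 0.0797524… = C$630.0439…
Penalties + interest = C$2,192.2500 + C$630.0439… = C$2,822.29

C$2,822.29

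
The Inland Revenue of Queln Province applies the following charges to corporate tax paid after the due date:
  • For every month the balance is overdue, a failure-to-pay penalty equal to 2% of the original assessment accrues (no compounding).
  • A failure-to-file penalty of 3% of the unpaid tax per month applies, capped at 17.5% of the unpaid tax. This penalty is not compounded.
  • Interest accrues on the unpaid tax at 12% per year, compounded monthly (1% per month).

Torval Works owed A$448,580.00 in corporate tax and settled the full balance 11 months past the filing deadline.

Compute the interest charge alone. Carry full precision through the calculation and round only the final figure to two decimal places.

A$51,886.51

Interest: A$448,580.00 × ((1 + 0.01)^11 − 1) = A$448,580.00 × 0.1156683… = A$51,886.5069…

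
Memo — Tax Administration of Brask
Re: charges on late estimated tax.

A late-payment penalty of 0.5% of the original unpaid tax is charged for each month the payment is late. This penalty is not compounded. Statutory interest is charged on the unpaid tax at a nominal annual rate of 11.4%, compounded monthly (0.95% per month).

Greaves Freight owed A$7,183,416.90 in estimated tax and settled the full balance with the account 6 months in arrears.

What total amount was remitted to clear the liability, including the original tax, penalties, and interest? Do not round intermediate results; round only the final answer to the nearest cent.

A$7,818,222.78

Late-payment penalty = 0.5% × A$7,183,416.90 × 6 mo = A$215,502.51…
Interest: A$7,183,416.90 × ((1 + 0.0095)^6 − 1) = A$7,183,416.90 × 0.0583710… = A$419,303.3726…
Total = A$7,183,416.90 + A$215,502.5070 + A$419,303.3726… = A$7,818,222.78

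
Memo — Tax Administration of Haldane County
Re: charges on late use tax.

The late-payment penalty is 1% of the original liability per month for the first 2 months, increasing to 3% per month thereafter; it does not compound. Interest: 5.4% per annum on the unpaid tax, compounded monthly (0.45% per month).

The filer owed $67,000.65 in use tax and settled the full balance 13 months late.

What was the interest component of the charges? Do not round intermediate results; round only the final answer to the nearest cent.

$4,027.13

Interest: $67,000.65 × ((1 + 0.0045)^13 − 1) = $67,000.65 × 0.0601059… = $4,027.1315…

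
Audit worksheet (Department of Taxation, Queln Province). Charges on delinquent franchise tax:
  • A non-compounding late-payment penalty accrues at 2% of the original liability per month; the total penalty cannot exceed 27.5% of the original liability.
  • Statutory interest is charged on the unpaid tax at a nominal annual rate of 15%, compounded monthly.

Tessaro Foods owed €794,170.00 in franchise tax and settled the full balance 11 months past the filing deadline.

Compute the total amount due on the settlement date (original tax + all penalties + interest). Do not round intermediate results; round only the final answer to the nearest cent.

Penalty: 11 × 2% × €794,170.00 = €174,717.40 (below the 27.5% cap of €218,396.75)
Interest (15%/yr ÷ 12 = 1.25%/month): €794,170.00 × ((1 + 0.0125)^11 − 1) = €116,285.7189…
Total = €794,170.00 + €174,717.4000 + €116,285.7189… = €1,085,173.12

€1,085,173.12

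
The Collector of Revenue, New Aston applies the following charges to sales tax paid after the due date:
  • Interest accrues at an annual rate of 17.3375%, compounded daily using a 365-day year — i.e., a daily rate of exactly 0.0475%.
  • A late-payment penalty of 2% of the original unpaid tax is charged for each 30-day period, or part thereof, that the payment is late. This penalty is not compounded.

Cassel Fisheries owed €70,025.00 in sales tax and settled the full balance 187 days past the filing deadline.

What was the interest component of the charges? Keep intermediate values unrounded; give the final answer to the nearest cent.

Interest: €70,025.00 × ((1 + 0.000475)^187 − 1) = €70,025.00 × 0.09286634… = €6,502.9652…

€6,502.97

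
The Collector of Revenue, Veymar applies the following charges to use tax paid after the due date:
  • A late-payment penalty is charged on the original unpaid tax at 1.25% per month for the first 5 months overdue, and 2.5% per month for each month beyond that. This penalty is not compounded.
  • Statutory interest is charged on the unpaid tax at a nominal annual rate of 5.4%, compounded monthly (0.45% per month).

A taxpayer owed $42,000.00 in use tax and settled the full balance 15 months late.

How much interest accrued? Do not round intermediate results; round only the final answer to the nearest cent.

Interest: $42,000.00 × ((1 + 0.0045)^15 − 1) = $42,000.00 × 0.0696683… = $2,926.0676…

$2,926.07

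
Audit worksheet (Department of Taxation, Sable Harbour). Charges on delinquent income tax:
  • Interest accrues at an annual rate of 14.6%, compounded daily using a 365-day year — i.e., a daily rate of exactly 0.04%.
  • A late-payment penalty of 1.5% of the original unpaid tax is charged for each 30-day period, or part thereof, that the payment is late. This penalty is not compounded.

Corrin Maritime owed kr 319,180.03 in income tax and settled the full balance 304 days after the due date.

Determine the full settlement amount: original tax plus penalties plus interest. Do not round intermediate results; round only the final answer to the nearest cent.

Penalty periods: ⌈304/30⌉ = 11; penalty = 11 × 1.5% × kr 319,180.03 = kr 52,664.70…
Interest: kr 319,180.03 × ((1 + 0.0004)^304 − 1) = kr 319,180.03 × 0.12927483… = kr 41,261.9452…
Total = kr 319,180.03 + kr 52,664.7050… + kr 41,261.9452… = kr 413,106.68

kr 413,106.68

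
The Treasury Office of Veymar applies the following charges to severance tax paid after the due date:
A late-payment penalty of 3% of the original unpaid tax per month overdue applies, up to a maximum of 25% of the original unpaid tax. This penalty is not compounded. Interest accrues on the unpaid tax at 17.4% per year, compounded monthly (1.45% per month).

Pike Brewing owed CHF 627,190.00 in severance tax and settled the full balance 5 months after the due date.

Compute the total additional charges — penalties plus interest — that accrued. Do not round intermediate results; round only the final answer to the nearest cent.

CHF 140,887.70

Penalty: 5 × 3% × CHF 627,190.00 = CHF 94,078.50 (below the 25% cap of CHF 156,797.50)
Interest: CHF 627,190.00 × ((1 + 0.0145)^5 − 1) = CHF 627,190.00 × 0.0746332… = CHF 46,809.2017…
Penalties + interest = CHF 94,078.5000 + CHF 46,809.2017… = CHF 140,887.70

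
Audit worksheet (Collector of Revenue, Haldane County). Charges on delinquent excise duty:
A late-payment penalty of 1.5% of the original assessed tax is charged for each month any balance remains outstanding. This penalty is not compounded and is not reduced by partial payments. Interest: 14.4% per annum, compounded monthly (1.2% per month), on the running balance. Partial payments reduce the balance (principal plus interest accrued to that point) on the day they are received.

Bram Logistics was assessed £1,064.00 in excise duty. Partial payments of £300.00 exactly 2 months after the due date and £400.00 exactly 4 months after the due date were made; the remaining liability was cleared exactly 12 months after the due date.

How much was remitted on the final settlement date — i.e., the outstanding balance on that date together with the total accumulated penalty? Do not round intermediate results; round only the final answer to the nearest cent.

£641.20

Balance at month 2: £1,064.0000 × (1 + 0.012)^2 = £1,089.6892…
After £300.00 payment: £1,089.6892… − £300.00 = £789.6892…
Balance at month 4: £789.6892… × (1 + 0.012)^2 = £808.7555…
After £400.00 payment: £808.7555… − £400.00 = £408.7555…
Balance at month 12: £408.7555… × (1 + 0.012)^8 = £449.6843…
Penalty: 12 × 1.5% × £1,064.00 = £191.52
Final settlement = outstanding balance + penalty = £449.6843… + £191.52 = £641.20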